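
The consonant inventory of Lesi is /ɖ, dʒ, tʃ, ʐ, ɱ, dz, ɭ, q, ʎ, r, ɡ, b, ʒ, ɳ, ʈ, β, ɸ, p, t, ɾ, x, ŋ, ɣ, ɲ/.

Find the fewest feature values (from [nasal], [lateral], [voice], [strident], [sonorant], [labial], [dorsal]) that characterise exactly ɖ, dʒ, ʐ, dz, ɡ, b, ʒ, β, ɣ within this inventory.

Every target segment is [−sonorant], [+voice]; each remaining inventory member fails at least one of these. Each conjunct is needed — [+voice] alone would also admit /ɱ, ɭ, ʎ, r, …/; [−sonorant] alone would also admit /tʃ, q, ʈ, ɸ, …/ — and no other single listed feature has exactly this extension, so two is the minimum.

[−sonorant, +voice]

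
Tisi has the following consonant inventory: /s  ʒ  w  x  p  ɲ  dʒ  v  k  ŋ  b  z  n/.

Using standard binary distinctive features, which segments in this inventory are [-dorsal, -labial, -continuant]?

Checking each segment against [-dorsal], [-labial], [-continuant]: /dʒ/ (voiced postalveolar affricate), /n/ (alveolar nasal) satisfy every feature; every other segment in the inventory fails at least one.

dʒ, n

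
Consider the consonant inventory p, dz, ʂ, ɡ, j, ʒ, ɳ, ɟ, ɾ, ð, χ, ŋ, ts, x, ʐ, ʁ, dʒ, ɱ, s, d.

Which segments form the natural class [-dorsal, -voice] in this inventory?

p, ʂ, ts, s

Checking each segment against [-dorsal], [-voice]: /p/ (voiceless bilabial stop), /ʂ/ (voiceless retroflex fricative), /ts/ (voiceless alveolar affricate), /s/ (voiceless alveolar fricative) satisfy every feature; every other segment in the inventory fails at least one.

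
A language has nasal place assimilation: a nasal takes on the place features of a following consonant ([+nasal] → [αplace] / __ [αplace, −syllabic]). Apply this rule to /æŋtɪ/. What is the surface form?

[æntɪ]

The only nasal preceding a consonant is /ŋ/ before /t/. /t/ is [+coronal], so /ŋ/ → /n/, giving [æntɪ].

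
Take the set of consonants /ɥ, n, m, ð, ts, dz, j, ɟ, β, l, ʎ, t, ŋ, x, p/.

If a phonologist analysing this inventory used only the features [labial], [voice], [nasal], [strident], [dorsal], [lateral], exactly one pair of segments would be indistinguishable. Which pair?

On the given features, /ɟ/ and /j/ have an identical profile: [−labial], [+voice], [−nasal], [−strident], [+dorsal], [−lateral]. No other two segments in the inventory coincide on all 6 features. (They do differ in [sonorant] and [continuant], which are not among the given features.)

ɟ, j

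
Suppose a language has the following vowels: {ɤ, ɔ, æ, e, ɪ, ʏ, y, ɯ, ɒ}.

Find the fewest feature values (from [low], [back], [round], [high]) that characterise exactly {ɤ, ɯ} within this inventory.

[+back, −round]

/ɤ, ɯ/ are all [+back], [−round], and no other segment in the inventory matches both values. Dropping any one of them over-generates: [−round] alone would also admit /æ, e, ɪ/; [+back] alone would also admit /ɔ, ɒ/. No other single listed feature picks out exactly this set either, so fewer than two features will not do.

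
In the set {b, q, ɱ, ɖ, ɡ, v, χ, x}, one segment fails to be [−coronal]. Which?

/b, χ, q, ɱ, v, x, ɡ/ are all [−coronal]; /ɖ/ (voiced retroflex stop) is [+coronal].

ɖ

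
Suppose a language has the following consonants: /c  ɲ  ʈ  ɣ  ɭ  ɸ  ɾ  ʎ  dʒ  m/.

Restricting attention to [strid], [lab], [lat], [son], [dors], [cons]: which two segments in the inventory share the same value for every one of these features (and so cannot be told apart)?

Both /c/ and /ɣ/ are [-strident], [-labial], [-lateral], [-sonorant], [+dorsal], [+consonantal]. Since the list omits [voice], [continuant] and [back] — which do distinguish the voiceless palatal stop from the voiced velar fricative — this pair collapses; all other pairs remain distinct.

c, ɣ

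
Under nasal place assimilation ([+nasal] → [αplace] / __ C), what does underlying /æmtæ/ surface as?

[æntæ]

The only nasal preceding a consonant is /m/ before /t/. /t/ is [+coronal], so /m/ → /n/, giving [æntæ].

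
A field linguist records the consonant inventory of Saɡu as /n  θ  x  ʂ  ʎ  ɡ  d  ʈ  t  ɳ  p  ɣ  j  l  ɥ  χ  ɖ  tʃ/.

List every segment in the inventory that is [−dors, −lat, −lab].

n, θ, ʂ, d, ʈ, t, ɳ, ɖ, tʃ

Among the inventory, the [−dorsal] segments are /n, θ, ʂ, d, ʈ, t, ɳ, p, l, ɖ, tʃ/.
Intersecting with [−lateral] gives /n, θ, ʂ, d, ʈ, t, ɳ, p, ɖ, tʃ/.
Of those, [−labial] leaves /n, θ, ʂ, d, ʈ, t, ɳ, ɖ, tʃ/.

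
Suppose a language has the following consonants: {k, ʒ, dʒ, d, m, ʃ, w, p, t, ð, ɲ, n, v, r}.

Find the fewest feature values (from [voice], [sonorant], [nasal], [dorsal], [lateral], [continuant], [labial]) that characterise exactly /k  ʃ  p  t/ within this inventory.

[-voice]

Every target segment is [-voice] and no other inventory member is, so one feature is enough.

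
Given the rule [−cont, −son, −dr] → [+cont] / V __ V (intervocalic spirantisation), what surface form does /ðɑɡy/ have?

Only /ɡ/ occurs between two vowels (/ɑ/ __ /y/) and matches the structural description. It is a voiced velar stop, so [−cont, −son, −dr] holds; changing it to [+continuant] with all other features held fixed yields /ɣ/ (voiced velar fricative). No other segment meets both the structural description and the environment, so the output is [ðɑɣy].

[ðɑɣy]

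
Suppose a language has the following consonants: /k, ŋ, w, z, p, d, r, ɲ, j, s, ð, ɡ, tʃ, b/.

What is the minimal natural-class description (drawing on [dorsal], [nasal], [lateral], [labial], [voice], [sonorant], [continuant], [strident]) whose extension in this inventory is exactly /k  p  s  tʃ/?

/k, p, s, tʃ/ are exactly the [-voice] segments in the inventory, so a single feature suffices.

[-voice]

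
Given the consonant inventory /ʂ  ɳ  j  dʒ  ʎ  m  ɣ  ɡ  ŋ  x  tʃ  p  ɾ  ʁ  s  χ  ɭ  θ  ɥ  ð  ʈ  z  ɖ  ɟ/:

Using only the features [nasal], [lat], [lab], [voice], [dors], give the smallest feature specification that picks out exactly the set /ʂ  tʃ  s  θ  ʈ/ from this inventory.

[-voice, -lab, -dors]

/ʂ, tʃ, s, θ, ʈ/ are all [-voice], [-labial], [-dorsal], and no other segment in the inventory matches all three values. Dropping any one of them over-generates: [-labial, -dorsal] alone would also admit /ɳ, dʒ, ɾ, ɭ, …/; [-voice, -dorsal] alone would also admit /p/; [-voice, -labial] alone would also admit /x, χ/. No other combination of two listed features picks out exactly this set either, so fewer than three features will not do.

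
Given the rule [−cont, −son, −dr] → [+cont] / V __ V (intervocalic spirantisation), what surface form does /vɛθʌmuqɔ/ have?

[vɛθʌmuχɔ]

Only /q/ occurs between two vowels (/u/ __ /ɔ/) and matches the structural description. It is a voiceless uvular stop, so [−cont, −son, −dr] holds; changing it to [+continuant] with all other features held fixed yields /χ/ (voiceless uvular fricative). No other segment meets both the structural description and the environment, so the output is [vɛθʌmuχɔ].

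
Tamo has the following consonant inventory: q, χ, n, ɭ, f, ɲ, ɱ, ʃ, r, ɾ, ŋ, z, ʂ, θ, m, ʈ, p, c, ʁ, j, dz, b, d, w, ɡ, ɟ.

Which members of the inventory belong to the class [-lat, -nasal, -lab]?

q, χ, ʃ, r, ɾ, z, ʂ, θ, ʈ, c, ʁ, j, dz, d, ɡ, ɟ

Checking each segment against [-lateral], [-nasal], [-labial]: /q/ (voiceless uvular stop), /χ/ (voiceless uvular fricative), /ʃ/ (voiceless postalveolar fricative), /r/ (alveolar trill), /ɾ/ (alveolar tap), /z/ (voiced alveolar fricative), among others, satisfy every feature; every other segment in the inventory fails at least one.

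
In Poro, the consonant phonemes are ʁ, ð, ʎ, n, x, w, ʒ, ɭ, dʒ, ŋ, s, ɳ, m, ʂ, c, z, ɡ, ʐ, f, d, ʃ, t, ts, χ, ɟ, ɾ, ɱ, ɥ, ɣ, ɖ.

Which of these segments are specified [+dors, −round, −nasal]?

Among the inventory, the [+dorsal] segments are /ʁ, ʎ, x, w, ŋ, c, ɡ, χ, ɟ, ɥ, ɣ/.
Intersecting with [−round] gives /ʁ, ʎ, x, ŋ, c, ɡ, χ, ɟ, ɣ/.
Then [−nasal] leaves /ʁ, ʎ, x, c, ɡ, χ, ɟ, ɣ/.

ʁ, ʎ, x, c, ɡ, χ, ɟ, ɣ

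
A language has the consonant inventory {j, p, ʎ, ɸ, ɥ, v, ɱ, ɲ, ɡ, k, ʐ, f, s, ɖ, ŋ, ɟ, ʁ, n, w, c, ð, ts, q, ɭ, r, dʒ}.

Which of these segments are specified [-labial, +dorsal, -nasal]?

Checking each segment against [-labial], [+dorsal], [-nasal]: /j/ (palatal glide), /ʎ/ (palatal lateral approximant), /ɡ/ (voiced velar stop), /k/ (voiceless velar stop), /ɟ/ (voiced palatal stop), /ʁ/ (voiced uvular fricative), among others, satisfy every feature; every other segment in the inventory fails at least one.

j, ʎ, ɡ, k, ɟ, ʁ, c, q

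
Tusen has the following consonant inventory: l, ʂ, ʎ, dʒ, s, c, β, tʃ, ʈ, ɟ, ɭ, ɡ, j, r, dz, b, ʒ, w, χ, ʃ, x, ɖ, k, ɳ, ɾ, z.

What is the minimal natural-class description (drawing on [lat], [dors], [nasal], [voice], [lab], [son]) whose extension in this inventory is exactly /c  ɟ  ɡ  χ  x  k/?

Every target segment is [−sonorant], [+dorsal]; each remaining inventory member fails at least one of these. Each conjunct is needed — [+dorsal] alone would also admit /ʎ, j, w/; [−sonorant] alone would also admit /ʂ, dʒ, s, β, …/ — and no other single listed feature has exactly this extension, so two is the minimum.

[−son, +dors]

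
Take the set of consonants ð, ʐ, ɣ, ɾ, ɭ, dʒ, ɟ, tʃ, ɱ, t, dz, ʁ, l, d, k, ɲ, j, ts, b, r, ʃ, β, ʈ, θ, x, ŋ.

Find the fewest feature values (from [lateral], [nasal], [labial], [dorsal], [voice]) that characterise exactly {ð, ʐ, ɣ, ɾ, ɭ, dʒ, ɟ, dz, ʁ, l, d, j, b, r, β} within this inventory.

Every target segment is [+voice], [-nasal]; each remaining inventory member fails at least one of these. Each conjunct is needed — [-nasal] alone would also admit /tʃ, t, k, ts, …/; [+voice] alone would also admit /ɱ, ɲ, ŋ/ — and no other single listed feature has exactly this extension, so two is the minimum.

[+voice, -nasal]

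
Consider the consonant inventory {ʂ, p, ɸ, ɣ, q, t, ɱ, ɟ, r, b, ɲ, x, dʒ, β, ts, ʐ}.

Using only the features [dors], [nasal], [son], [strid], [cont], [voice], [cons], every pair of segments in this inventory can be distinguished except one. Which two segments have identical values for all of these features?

Both /p/ and /t/ are [−dorsal], [−nasal], [−sonorant], [−strident], [−continuant], [−voice], [+consonantal]. Since the list omits [labial] and [coronal] — which do distinguish the voiceless bilabial stop from the voiceless alveolar stop — this pair collapses; all other pairs remain distinct.

p, t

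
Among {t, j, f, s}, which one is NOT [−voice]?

j

/f, t, s/ are all [−voice]; /j/ (palatal glide) is [+voice].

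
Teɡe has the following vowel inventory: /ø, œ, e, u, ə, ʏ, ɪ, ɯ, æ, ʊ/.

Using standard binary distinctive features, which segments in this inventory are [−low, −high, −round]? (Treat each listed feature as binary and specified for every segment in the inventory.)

e, ə

Among the inventory, the [−low] segments are /ø, œ, e, u, ə, ʏ, ɪ, ɯ, ʊ/.
Among these, [−high] gives /ø, œ, e, ə/.
Within that set, [−round] leaves /e, ə/.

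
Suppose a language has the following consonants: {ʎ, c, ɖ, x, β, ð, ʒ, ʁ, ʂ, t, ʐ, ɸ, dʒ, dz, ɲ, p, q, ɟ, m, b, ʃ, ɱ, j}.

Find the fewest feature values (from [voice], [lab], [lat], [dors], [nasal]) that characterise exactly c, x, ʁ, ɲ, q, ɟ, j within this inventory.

[−lat, +dors]

/c, x, ʁ, ɲ, q, ɟ, j/ are all [−lateral], [+dorsal], and no other segment in the inventory matches both values. Dropping any one of them over-generates: [+dorsal] alone would also admit /ʎ/; [−lateral] alone would also admit /ɖ, β, ð, ʒ, …/. No other single listed feature picks out exactly this set either, so fewer than two features will not do.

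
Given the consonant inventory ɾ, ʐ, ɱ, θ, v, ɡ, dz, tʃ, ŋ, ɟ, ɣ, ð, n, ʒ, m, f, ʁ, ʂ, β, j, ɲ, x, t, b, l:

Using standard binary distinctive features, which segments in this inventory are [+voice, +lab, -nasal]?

Checking each segment against [+voice], [+labial], [-nasal]: /v/ (voiced labiodental fricative), /β/ (voiced bilabial fricative), /b/ (voiced bilabial stop) satisfy every feature; every other segment in the inventory fails at least one.

v, β, b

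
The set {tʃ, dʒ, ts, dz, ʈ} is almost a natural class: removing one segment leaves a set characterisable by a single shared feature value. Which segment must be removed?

[delayed release] (equivalently [strident]) groups all but one: /ts, dʒ, tʃ, dz/ share [+delayed release] while /ʈ/ (voiceless retroflex stop) alone is [−delayed release]. Removing any other segment would not leave a single-feature class that excludes it.

ʈ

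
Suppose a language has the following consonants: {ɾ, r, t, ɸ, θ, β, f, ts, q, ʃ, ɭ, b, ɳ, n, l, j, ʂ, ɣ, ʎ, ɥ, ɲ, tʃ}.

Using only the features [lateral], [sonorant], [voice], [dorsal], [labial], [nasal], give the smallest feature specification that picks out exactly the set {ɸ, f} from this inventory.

Every target segment is [−voice], [+labial]; each remaining inventory member fails at least one of these. Each conjunct is needed — [+labial] alone would also admit /β, b, ɥ/; [−voice] alone would also admit /t, θ, ts, q, …/ — and no other single listed feature has exactly this extension, so two is the minimum.

[−voice, +labial]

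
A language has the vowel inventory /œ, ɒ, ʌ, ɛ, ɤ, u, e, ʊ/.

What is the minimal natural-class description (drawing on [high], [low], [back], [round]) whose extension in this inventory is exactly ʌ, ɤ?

[+back, -round]

/ʌ, ɤ/ are all [+back], [-round], and no other segment in the inventory matches both values. Dropping any one of them over-generates: [-round] alone would also admit /ɛ, e/; [+back] alone would also admit /ɒ, u, ʊ/. No other single listed feature picks out exactly this set either, so fewer than two features will not do.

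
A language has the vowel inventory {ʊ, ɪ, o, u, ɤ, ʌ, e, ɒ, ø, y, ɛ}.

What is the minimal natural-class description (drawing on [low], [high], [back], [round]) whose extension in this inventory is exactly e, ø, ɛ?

[−high, −back]

The class [−high], [−back] has exactly /e, ø, ɛ/ as its extension in this inventory. No smaller conjunction from the listed features achieves this: [−back] alone would also admit /ɪ, y/; [−high] alone would also admit /o, ɤ, ʌ, ɒ/; and checking the remaining single features turns up none with this extension.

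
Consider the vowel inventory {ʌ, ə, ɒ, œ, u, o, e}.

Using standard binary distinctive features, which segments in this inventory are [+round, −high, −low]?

œ, o

First, the [+round] segments are /ɒ, œ, u, o/.
Within that set, [−high] gives /ɒ, œ, o/.
Of those, [−low] leaves /œ, o/.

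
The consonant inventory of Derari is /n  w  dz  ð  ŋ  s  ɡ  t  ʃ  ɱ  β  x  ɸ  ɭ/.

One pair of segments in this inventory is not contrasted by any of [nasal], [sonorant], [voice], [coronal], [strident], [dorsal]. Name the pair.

On the given features, /s/ and /ʃ/ have an identical profile: [-nasal], [-sonorant], [-voice], [+coronal], [+strident], [-dorsal]. No other two segments in the inventory coincide on all 6 features. (They do differ in [anterior] and [distributed], which are not among the given features.)

s, ʃ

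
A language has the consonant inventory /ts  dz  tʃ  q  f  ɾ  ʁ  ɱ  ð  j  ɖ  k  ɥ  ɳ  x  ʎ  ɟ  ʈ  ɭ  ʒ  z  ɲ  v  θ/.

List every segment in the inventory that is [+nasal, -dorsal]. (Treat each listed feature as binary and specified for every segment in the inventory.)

Checking each segment against [+nasal], [-dorsal]: /ɱ/ (labiodental nasal), /ɳ/ (retroflex nasal) satisfy every feature; every other segment in the inventory fails at least one.

ɱ, ɳ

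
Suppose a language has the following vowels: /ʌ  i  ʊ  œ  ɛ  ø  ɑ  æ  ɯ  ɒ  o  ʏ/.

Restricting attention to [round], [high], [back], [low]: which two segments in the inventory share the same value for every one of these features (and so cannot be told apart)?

œ, ø

/œ/ (mid front rounded lax vowel) and /ø/ (mid front rounded tense vowel) are both [+round], [-high], [-back], [-low], so none of the listed features separates them. (They do differ in [tense], which is not among the given features.) Every other pair in the inventory differs on at least one listed feature.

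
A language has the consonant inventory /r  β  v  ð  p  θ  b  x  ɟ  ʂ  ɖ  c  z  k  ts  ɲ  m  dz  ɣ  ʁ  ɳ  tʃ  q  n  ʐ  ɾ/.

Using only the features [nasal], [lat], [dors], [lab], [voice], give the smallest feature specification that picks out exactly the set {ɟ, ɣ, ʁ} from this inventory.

[+voice, -nasal, +dors]

/ɟ, ɣ, ʁ/ are all [+voice], [-nasal], [+dorsal], and no other segment in the inventory matches all three values. Dropping any one of them over-generates: [-nasal, +dorsal] alone would also admit /x, c, k, q/; [+voice, +dorsal] alone would also admit /ɲ/; [+voice, -nasal] alone would also admit /r, β, v, ð, …/. No other combination of two listed features picks out exactly this set either, so fewer than three features will not do.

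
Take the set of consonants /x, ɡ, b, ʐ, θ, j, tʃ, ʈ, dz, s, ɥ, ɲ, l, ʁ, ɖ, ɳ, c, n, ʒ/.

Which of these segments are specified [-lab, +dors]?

x, ɡ, j, ɲ, ʁ, c

The [-labial] segments are /x, ɡ, ʐ, θ, j, tʃ, ʈ, dz, s, ɲ, l, ʁ, ɖ, ɳ, c, n, ʒ/.
Within that set, [+dorsal] leaves /x, ɡ, j, ɲ, ʁ, c/.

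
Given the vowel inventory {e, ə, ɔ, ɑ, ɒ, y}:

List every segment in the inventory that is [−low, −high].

The [−low] segments are /e, ə, ɔ, y/.
Within that set, [−high] leaves /e, ə, ɔ/.

e, ə, ɔ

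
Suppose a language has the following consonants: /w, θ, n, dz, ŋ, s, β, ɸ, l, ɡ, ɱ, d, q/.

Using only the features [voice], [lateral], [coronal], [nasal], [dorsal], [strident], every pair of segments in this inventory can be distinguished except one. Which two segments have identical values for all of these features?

Both /w/ and /ɡ/ are [+voice], [-lateral], [-coronal], [-nasal], [+dorsal], [-strident]. Since the list omits [sonorant], [continuant], [labial] and [round] — which do distinguish the labial-velar glide from the voiced velar stop — this pair collapses; all other pairs remain distinct.

w, ɡ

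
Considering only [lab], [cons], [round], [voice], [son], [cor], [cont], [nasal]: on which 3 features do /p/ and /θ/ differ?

[continuant], [labial], [coronal]

/p/ is the voiceless bilabial stop and /θ/ is the voiceless dental fricative. Both are [+consonantal], [−round], [−voice], [−sonorant], [−nasal]. /p/ is [−continuant] while /θ/ is [+continuant]; /p/ is [+labial] while /θ/ is [−labial]; /p/ is [−coronal] while /θ/ is [+coronal], so the distinguishing features are [continuant], [labial], [coronal].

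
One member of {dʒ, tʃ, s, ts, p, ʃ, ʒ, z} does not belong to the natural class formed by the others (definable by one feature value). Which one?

The remaining segments after removing /p/ share [+strident]; /p/ (voiceless bilabial stop) is [−strident]. For every other candidate removal, the leftover set fails to share any single feature value that the removed segment lacks.

p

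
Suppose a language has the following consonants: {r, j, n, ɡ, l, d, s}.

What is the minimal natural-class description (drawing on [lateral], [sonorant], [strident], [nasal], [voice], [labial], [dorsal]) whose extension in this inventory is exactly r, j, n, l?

[+sonorant]

Every target segment is [+sonorant] and no other inventory member is, so one feature is enough.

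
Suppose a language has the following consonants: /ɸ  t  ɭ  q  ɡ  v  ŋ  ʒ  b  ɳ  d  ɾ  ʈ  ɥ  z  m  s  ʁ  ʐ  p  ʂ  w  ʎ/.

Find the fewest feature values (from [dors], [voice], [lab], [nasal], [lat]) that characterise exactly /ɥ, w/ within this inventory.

[+lab, +dors]

Every target segment is [+labial], [+dorsal]; each remaining inventory member fails at least one of these. Each conjunct is needed — [+dorsal] alone would also admit /q, ɡ, ŋ, ʁ, …/; [+labial] alone would also admit /ɸ, v, b, m, …/ — and no other single listed feature has exactly this extension, so two is the minimum.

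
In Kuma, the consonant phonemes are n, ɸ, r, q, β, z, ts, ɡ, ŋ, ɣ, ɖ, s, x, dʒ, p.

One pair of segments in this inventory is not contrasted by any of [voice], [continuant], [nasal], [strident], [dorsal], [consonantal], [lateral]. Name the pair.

r, β

On the given features, /r/ and /β/ have an identical profile: [+voice], [+continuant], [-nasal], [-strident], [-dorsal], [+consonantal], [-lateral]. No other two segments in the inventory coincide on all 7 features. (They do differ in [sonorant], [labial] and [coronal], which are not among the given features.)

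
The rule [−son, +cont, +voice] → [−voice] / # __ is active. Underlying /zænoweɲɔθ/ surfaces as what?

/z/ satisfies [−son, +cont, +voice] and sits in # __. The [−voice] counterpart of the voiced alveolar fricative is /s/. Other segments in /zænoweɲɔθ/ either fail the structural description or are not in the environment, so the surface form is [sænoweɲɔθ].

[sænoweɲɔθ]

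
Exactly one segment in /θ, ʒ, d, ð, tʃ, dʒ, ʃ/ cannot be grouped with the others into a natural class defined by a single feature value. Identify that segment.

d

[distributed] groups all but one: /tʃ, ð, ʃ, ʒ, θ, dʒ/ share [+distributed] while /d/ (voiced alveolar stop) alone is [-distributed]. Removing any other segment would not leave a single-feature class that excludes it.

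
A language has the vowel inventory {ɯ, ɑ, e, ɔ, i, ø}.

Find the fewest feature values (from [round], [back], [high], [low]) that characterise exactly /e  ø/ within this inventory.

[-high, -back]

The class [-high], [-back] has exactly /e, ø/ as its extension in this inventory. No smaller conjunction from the listed features achieves this: [-back] alone would also admit /i/; [-high] alone would also admit /ɑ, ɔ/; and checking the remaining single features turns up none with this extension.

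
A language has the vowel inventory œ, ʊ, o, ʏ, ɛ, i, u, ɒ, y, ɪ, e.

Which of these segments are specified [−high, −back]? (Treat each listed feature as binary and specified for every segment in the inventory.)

œ, ɛ, e

Among the inventory, the [−high] segments are /œ, o, ɛ, ɒ, e/.
Then [−back] leaves /œ, ɛ, e/.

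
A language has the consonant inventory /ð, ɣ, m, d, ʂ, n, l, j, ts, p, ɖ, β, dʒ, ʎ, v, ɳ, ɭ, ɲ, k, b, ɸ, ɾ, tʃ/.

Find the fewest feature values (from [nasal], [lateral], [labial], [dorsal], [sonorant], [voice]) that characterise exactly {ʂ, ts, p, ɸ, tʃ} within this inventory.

/ʂ, ts, p, ɸ, tʃ/ are all [-voice], [-dorsal], and no other segment in the inventory matches both values. Dropping any one of them over-generates: [-dorsal] alone would also admit /ð, m, d, n, …/; [-voice] alone would also admit /k/. No other single listed feature picks out exactly this set either, so fewer than two features will not do.

[-voice, -dorsal]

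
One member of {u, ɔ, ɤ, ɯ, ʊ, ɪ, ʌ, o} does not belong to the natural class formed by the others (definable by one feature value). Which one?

[back] groups all but one: /ɯ, ɤ, o, ʌ, ʊ, u, ɔ/ share [+back] while /ɪ/ (high front unrounded lax vowel) alone is [-back]. Removing any other segment would not leave a single-feature class that excludes it.

ɪ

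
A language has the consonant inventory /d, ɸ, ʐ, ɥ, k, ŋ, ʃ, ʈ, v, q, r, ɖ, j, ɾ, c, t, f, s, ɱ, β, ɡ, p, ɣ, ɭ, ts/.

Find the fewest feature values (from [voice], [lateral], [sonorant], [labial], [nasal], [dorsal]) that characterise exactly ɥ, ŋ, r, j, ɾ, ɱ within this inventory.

Every target segment is [+sonorant], [−lateral]; each remaining inventory member fails at least one of these. Each conjunct is needed — [−lateral] alone would also admit /d, ɸ, ʐ, k, …/; [+sonorant] alone would also admit /ɭ/ — and no other single listed feature has exactly this extension, so two is the minimum.

[+sonorant, −lateral]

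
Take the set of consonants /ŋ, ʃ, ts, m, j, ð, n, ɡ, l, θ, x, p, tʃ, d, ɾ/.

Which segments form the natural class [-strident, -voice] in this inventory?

θ, x, p

First, the [-strident] segments are /ŋ, m, j, ð, n, ɡ, l, θ, x, p, d, ɾ/.
Among these, [-voice] leaves /θ, x, p/.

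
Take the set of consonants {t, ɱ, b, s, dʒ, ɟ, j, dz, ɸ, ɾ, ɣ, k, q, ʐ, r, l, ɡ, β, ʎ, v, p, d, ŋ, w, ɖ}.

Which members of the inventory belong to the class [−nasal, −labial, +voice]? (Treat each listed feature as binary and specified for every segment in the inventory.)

dʒ, ɟ, j, dz, ɾ, ɣ, ʐ, r, l, ɡ, ʎ, d, ɖ

Eliminate segments failing any feature: /t, s, k, q/ are [−voice]; /ɱ, ŋ/ are [+nasal]; /b, ɸ, β, v, p, w/ are [+labial]. The remaining /dʒ, ɟ, j, dz, ɾ, ɣ, ʐ, r, l, ɡ, ʎ, d, ɖ/ satisfy [−nasal], [−labial], [+voice].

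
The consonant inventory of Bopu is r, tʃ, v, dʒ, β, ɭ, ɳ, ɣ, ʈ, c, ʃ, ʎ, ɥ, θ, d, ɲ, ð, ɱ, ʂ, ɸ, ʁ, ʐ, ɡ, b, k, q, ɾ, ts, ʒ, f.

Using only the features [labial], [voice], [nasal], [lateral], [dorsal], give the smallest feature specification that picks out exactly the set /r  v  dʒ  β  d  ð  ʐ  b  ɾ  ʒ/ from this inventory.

[+voice, -nasal, -lateral, -dorsal]

/r, v, dʒ, β, d, ð, ʐ, b, ɾ, ʒ/ are all [+voice], [-nasal], [-lateral], [-dorsal], and no other segment in the inventory matches all four values. Dropping any one of them over-generates: [-nasal, -lateral, -dorsal] alone would also admit /tʃ, ʈ, ʃ, θ, …/; [+voice, -lateral, -dorsal] alone would also admit /ɳ, ɱ/; [+voice, -nasal, -dorsal] alone would also admit /ɭ/; [+voice, -nasal, -lateral] alone would also admit /ɣ, ɥ, ʁ, ɡ/. No other combination of three listed features picks out exactly this set either, so fewer than four features will not do.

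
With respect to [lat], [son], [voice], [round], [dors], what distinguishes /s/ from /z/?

[voice]

/s/ is the voiceless alveolar fricative and /z/ is the voiced alveolar fricative. Both are [−lateral], [−sonorant], [−round], [−dorsal]. /s/ is [−voice] while /z/ is [+voice], so the distinguishing feature is [voice].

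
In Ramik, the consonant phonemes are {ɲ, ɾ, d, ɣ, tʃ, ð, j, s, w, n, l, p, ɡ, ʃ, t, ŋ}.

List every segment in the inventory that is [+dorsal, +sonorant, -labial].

ɲ, j, ŋ

Eliminate segments failing any feature: /ɾ, d, tʃ, ð, s, n, l, p, ʃ, t/ are [-dorsal]; /ɣ, ɡ/ are [-sonorant]; /w/ is [+labial]. The remaining /ɲ, j, ŋ/ satisfy [+dorsal], [+sonorant], [-labial].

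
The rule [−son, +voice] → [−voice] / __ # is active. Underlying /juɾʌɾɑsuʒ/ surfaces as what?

[juɾʌɾɑsuʃ]

Only the final segment /ʒ/ is both word-final and matches the structural description. It is a voiced postalveolar fricative, so [−son, +voice] holds; changing it to [−voice] with all other features held fixed yields /ʃ/ (voiceless postalveolar fricative). No other segment meets both the structural description and the environment, so the output is [juɾʌɾɑsuʃ].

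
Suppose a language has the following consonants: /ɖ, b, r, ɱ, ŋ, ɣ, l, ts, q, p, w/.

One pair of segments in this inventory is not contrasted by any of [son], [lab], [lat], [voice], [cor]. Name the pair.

Both /w/ and /ɱ/ are [+sonorant], [+labial], [−lateral], [+voice], [−coronal]. Since the list omits [nasal], [continuant], [round] and [dorsal] — which do distinguish the labial-velar glide from the labiodental nasal — this pair collapses; all other pairs remain distinct.

w, ɱ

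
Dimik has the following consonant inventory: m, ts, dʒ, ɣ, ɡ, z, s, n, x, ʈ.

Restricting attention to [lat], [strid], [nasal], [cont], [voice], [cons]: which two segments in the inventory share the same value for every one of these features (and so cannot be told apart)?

Both /m/ and /n/ are [−lateral], [−strident], [+nasal], [−continuant], [+voice], [+consonantal]. Since the list omits [labial] and [coronal] — which do distinguish the bilabial nasal from the alveolar nasal — this pair collapses; all other pairs remain distinct.

m, n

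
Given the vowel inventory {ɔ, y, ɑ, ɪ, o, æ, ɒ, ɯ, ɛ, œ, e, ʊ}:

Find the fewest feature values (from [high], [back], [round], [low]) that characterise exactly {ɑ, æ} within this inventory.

Every target segment is [+low], [−round]; each remaining inventory member fails at least one of these. Each conjunct is needed — [−round] alone would also admit /ɪ, ɯ, ɛ, e/; [+low] alone would also admit /ɒ/ — and no other single listed feature has exactly this extension, so two is the minimum.

[+low, −round]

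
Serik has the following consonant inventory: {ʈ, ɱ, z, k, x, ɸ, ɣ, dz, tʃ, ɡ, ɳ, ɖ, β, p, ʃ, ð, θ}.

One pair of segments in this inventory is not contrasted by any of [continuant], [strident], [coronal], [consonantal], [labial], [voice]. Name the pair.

ɖ, ɳ

On the given features, /ɖ/ and /ɳ/ have an identical profile: [−continuant], [−strident], [+coronal], [+consonantal], [−labial], [+voice]. No other two segments in the inventory coincide on all 6 features. (They do differ in [sonorant] and [nasal], which are not among the given features.)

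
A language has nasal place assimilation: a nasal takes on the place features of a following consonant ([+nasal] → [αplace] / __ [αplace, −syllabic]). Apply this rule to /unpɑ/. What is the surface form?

[umpɑ]

The only nasal preceding a consonant is /n/ before /p/. /p/ is [+labial], so /n/ → /m/, giving [umpɑ].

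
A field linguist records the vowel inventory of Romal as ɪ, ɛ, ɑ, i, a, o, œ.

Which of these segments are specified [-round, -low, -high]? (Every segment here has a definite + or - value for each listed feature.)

The [-round] segments are /ɪ, ɛ, ɑ, i, a/.
Intersecting with [-low] gives /ɪ, ɛ, i/.
Within that set, [-high] leaves /ɛ/.

ɛ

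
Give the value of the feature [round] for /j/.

[−round]

/j/ is the palatal glide. The feature [round] marks segments produced with lip rounding; /j/ lacks this property, so it is [−round].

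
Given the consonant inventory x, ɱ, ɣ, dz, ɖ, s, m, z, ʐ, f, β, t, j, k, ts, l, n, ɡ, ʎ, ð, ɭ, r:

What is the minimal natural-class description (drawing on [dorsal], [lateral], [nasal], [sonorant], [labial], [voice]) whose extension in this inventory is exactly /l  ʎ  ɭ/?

[+lateral]

The target set is precisely the extension of [+lateral] in this inventory.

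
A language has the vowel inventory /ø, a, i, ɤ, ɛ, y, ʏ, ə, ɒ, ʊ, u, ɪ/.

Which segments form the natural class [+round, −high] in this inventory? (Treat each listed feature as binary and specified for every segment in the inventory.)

Among the inventory, the [+round] segments are /ø, y, ʏ, ɒ, ʊ, u/.
Intersecting with [−high] leaves /ø, ɒ/.

ø, ɒ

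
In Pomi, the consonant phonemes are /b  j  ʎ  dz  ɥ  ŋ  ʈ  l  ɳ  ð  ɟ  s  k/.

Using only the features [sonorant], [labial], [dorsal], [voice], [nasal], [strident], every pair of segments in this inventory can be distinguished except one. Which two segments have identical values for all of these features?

ʎ, j

Both /ʎ/ and /j/ are [+sonorant], [-labial], [+dorsal], [+voice], [-nasal], [-strident]. Since the list omits [lateral] — which does distinguish the palatal lateral approximant from the palatal glide — this pair collapses; all other pairs remain distinct.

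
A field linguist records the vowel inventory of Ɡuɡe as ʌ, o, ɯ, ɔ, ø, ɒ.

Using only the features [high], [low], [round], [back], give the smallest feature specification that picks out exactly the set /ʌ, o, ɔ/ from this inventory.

[−high, −low, +back]

/ʌ, o, ɔ/ are all [−high], [−low], [+back], and no other segment in the inventory matches all three values. Dropping any one of them over-generates: [−low, +back] alone would also admit /ɯ/; [−high, +back] alone would also admit /ɒ/; [−high, −low] alone would also admit /ø/. No other combination of two listed features picks out exactly this set either, so fewer than three features will not do.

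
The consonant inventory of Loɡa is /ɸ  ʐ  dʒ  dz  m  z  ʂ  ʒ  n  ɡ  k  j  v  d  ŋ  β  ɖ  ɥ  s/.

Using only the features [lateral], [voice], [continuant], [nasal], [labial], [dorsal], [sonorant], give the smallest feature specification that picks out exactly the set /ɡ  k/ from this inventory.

[−sonorant, +dorsal]

Every target segment is [−sonorant], [+dorsal]; each remaining inventory member fails at least one of these. Each conjunct is needed — [+dorsal] alone would also admit /j, ŋ, ɥ/; [−sonorant] alone would also admit /ɸ, ʐ, dʒ, dz, …/ — and no other single listed feature has exactly this extension, so two is the minimum.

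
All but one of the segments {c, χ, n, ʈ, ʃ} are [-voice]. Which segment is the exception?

n

Every segment except /n/ is [-voice]. /n/ (alveolar nasal) is [+voice], so it is the exception.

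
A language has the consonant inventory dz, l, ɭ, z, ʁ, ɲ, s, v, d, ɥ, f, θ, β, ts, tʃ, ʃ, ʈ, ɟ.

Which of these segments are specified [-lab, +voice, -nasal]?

Checking each segment against [-labial], [+voice], [-nasal]: /dz/ (voiced alveolar affricate), /l/ (alveolar lateral approximant), /ɭ/ (retroflex lateral approximant), /z/ (voiced alveolar fricative), /ʁ/ (voiced uvular fricative), /d/ (voiced alveolar stop), among others, satisfy every feature; every other segment in the inventory fails at least one.

dz, l, ɭ, z, ʁ, d, ɟ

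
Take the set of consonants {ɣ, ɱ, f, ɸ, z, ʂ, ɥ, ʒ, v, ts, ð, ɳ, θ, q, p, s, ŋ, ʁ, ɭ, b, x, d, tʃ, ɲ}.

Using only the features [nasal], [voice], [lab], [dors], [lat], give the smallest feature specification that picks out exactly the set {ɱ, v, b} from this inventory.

The class [+voice], [+labial], [-dorsal] has exactly /ɱ, v, b/ as its extension in this inventory. No smaller conjunction from the listed features achieves this: [+labial, -dorsal] alone would also admit /f, ɸ, p/; [+voice, -dorsal] alone would also admit /z, ʒ, ð, ɳ, …/; [+voice, +labial] alone would also admit /ɥ/; and checking the remaining two-feature bundles turns up none with this extension.

[+voice, +lab, -dors]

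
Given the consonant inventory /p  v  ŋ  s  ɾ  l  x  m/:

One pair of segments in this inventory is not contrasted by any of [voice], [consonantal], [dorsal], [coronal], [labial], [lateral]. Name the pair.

v, m

/v/ (voiced labiodental fricative) and /m/ (bilabial nasal) are both [+voice], [+consonantal], [-dorsal], [-coronal], [+labial], [-lateral], so none of the listed features separates them. (They do differ in [sonorant], [nasal] and [continuant], which are not among the given features.) Every other pair in the inventory differs on at least one listed feature.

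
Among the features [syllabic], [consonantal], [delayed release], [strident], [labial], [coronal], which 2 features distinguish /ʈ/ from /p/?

[labial], [coronal]

/ʈ/ is the voiceless retroflex stop and /p/ is the voiceless bilabial stop. Both are [-syllabic], [+consonantal], [-delayed release], [-strident]. /ʈ/ is [-labial] while /p/ is [+labial]; /ʈ/ is [+coronal] while /p/ is [-coronal], so the distinguishing features are [labial], [coronal].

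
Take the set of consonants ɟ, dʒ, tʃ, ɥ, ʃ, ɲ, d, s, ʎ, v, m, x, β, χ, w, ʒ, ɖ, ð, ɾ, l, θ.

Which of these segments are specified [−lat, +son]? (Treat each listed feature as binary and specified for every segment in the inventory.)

Eliminate segments failing any feature: /ɟ, dʒ, tʃ, ʃ, d, s, v, x, β, χ, ʒ, ɖ, ð, θ/ are [−sonorant]; /ʎ, l/ are [+lateral]. The remaining /ɥ, ɲ, m, w, ɾ/ satisfy [−lateral], [+sonorant].

ɥ, ɲ, m, w, ɾ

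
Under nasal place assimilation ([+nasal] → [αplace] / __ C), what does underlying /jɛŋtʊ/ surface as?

The only nasal preceding a consonant is /ŋ/ before /t/. /t/ is [+coronal], so /ŋ/ → /n/, giving [jɛntʊ].

[jɛntʊ]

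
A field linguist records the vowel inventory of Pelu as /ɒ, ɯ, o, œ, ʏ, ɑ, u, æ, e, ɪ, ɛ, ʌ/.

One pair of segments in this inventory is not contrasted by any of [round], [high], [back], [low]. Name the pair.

ɛ, e

On the given features, /ɛ/ and /e/ have an identical profile: [−round], [−high], [−back], [−low]. No other two segments in the inventory coincide on all 4 features. (They do differ in [tense], which is not among the given features.)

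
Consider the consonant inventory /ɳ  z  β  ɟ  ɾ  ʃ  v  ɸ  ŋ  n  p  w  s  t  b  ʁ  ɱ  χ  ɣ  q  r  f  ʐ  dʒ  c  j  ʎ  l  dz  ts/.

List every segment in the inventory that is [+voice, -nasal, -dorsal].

Among the inventory, the [+voice] segments are /ɳ, z, β, ɟ, ɾ, v, ŋ, n, w, b, ʁ, ɱ, ɣ, r, ʐ, dʒ, j, ʎ, l, dz/.
Then [-nasal] gives /z, β, ɟ, ɾ, v, w, b, ʁ, ɣ, r, ʐ, dʒ, j, ʎ, l, dz/.
Within that set, [-dorsal] leaves /z, β, ɾ, v, b, r, ʐ, dʒ, l, dz/.

z, β, ɾ, v, b, r, ʐ, dʒ, l, dz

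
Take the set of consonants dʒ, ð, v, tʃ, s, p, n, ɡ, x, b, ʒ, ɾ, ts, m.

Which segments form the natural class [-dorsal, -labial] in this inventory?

dʒ, ð, tʃ, s, n, ʒ, ɾ, ts

Among the inventory, the [-dorsal] segments are /dʒ, ð, v, tʃ, s, p, n, b, ʒ, ɾ, ts, m/.
Within that set, [-labial] leaves /dʒ, ð, tʃ, s, n, ʒ, ɾ, ts/.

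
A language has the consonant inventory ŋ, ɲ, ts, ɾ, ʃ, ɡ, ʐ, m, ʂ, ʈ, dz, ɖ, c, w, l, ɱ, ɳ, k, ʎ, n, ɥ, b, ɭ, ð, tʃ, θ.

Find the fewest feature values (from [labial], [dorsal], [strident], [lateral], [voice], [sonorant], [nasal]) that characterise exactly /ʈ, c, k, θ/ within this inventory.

[−voice, −strident]

/ʈ, c, k, θ/ are all [−voice], [−strident], and no other segment in the inventory matches both values. Dropping any one of them over-generates: [−strident] alone would also admit /ŋ, ɲ, ɾ, ɡ, …/; [−voice] alone would also admit /ts, ʃ, ʂ, tʃ/. No other single listed feature picks out exactly this set either, so fewer than two features will not do.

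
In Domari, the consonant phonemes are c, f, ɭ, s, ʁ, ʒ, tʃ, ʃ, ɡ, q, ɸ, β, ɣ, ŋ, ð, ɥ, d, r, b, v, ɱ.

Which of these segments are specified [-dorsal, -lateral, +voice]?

ʒ, β, ð, d, r, b, v, ɱ

The [-dorsal] segments are /f, ɭ, s, ʒ, tʃ, ʃ, ɸ, β, ð, d, r, b, v, ɱ/.
Within that set, [-lateral] gives /f, s, ʒ, tʃ, ʃ, ɸ, β, ð, d, r, b, v, ɱ/.
Of those, [+voice] leaves /ʒ, β, ð, d, r, b, v, ɱ/.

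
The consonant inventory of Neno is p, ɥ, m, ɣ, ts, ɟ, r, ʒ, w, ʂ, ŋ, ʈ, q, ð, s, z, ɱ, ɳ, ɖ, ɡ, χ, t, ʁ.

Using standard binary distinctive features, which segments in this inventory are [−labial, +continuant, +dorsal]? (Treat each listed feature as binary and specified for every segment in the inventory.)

Checking each segment against [−labial], [+continuant], [+dorsal]: /ɣ/ (voiced velar fricative), /χ/ (voiceless uvular fricative), /ʁ/ (voiced uvular fricative) satisfy every feature; every other segment in the inventory fails at least one.

ɣ, χ, ʁ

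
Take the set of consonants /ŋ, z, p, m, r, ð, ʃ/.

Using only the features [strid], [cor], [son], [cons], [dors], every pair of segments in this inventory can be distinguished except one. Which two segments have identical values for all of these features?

On the given features, /ʃ/ and /z/ have an identical profile: [+strident], [+coronal], [-sonorant], [+consonantal], [-dorsal]. No other two segments in the inventory coincide on all 5 features. (They do differ in [voice], [anterior] and [distributed], which are not among the given features.)

ʃ, z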